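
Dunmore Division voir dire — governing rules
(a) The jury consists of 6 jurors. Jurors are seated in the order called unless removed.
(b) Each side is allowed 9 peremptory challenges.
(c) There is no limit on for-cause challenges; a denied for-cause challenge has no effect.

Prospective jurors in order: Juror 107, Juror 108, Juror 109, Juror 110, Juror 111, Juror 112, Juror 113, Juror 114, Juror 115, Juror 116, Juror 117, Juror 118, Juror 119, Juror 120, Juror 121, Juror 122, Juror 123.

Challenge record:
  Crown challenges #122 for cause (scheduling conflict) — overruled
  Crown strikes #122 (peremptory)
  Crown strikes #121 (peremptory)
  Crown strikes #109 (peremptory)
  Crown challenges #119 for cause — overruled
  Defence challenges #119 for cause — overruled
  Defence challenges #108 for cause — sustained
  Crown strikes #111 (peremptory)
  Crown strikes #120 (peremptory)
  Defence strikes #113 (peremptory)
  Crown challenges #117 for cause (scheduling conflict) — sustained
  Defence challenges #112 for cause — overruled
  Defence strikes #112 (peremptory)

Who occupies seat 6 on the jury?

Removed: #108, #109, #111, #112, #113, #117, #120, #121, #122. (#119 stays — for-cause denied.)
Filling seats in venire order through position 6: #107, #110, #114, #115, #116, #118.
So seat 6 is #118.

118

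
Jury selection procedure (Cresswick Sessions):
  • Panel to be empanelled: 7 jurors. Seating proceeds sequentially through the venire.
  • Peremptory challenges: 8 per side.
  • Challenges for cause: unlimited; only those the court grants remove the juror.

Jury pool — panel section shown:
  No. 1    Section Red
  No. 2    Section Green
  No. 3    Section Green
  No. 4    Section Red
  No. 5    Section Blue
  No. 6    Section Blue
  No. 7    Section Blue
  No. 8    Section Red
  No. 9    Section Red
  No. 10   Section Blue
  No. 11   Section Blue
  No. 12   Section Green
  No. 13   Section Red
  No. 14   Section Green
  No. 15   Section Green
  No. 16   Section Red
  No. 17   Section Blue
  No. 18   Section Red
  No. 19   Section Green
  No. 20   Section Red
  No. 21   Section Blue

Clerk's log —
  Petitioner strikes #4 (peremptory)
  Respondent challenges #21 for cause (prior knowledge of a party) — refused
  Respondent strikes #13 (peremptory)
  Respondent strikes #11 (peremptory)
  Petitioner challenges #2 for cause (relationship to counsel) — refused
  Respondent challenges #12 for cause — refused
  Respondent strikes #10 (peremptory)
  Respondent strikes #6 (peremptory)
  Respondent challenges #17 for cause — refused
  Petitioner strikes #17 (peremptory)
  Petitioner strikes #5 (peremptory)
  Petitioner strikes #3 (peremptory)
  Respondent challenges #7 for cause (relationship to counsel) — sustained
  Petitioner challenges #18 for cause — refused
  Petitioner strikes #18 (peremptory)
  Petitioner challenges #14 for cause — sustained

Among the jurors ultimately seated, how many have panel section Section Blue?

Removed: #3, #4, #5, #6, #7, #10, #11, #13, #14, #17, #18.
Seated jurors 1–7: #1, #2, #8, #9, #12, #15, #16.
None of those are in Section Blue → 0.

0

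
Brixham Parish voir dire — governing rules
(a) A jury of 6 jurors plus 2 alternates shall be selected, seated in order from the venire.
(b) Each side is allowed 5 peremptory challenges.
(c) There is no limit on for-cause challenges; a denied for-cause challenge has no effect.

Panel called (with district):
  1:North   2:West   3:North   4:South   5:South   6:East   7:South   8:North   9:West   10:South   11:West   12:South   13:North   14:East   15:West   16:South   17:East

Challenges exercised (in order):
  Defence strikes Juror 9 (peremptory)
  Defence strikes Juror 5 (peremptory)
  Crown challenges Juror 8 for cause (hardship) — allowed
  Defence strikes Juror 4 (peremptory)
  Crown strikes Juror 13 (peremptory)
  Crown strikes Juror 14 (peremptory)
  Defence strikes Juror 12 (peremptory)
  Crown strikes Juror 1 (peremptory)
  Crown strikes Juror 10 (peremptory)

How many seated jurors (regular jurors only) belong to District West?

3

Removed: #1, #4, #5, #8, #9, #10, #12, #13, #14.
Seated jurors 1–6: #2, #3, #6, #7, #11, #15 (alternates #16, #17 not counted).
Of those, in District West: #2, #11, #15 → 3.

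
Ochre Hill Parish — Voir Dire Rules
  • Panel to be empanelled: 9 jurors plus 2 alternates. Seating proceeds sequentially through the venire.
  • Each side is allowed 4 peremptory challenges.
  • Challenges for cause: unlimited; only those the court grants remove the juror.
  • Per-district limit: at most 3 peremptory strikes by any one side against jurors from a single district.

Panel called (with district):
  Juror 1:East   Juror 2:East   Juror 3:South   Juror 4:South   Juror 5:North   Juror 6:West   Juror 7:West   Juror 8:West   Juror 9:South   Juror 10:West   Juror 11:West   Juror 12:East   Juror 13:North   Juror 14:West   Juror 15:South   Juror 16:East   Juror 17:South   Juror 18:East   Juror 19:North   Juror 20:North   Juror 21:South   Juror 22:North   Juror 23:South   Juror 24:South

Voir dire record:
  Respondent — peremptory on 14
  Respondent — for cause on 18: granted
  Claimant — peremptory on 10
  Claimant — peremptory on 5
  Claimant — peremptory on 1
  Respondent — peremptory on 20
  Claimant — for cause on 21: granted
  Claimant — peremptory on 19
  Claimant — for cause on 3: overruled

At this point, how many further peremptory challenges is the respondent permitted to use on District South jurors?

2

Respondent peremptories so far: #14, #20 — 2 of 4 used, 2 left overall.
Against District South: none yet — per-district cap 3 leaves 3.
Binding limit: min(2, 3) = 2.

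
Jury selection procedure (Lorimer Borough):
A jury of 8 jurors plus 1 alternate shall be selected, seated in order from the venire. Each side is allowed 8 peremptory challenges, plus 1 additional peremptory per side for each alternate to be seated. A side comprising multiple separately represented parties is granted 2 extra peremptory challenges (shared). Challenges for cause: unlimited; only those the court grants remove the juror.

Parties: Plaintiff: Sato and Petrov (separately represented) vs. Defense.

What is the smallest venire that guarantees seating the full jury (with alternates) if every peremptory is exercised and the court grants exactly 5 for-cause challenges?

Seats to fill: 8 + 1 alternates = 9.
Peremptories — Plaintiff: 8 + 1×1 + 2 = 11; Defense: 8 + 1×1 = 9; total 20.
For-cause removals: 5.
Minimum venire: 9 + 20 + 5 = 34.

34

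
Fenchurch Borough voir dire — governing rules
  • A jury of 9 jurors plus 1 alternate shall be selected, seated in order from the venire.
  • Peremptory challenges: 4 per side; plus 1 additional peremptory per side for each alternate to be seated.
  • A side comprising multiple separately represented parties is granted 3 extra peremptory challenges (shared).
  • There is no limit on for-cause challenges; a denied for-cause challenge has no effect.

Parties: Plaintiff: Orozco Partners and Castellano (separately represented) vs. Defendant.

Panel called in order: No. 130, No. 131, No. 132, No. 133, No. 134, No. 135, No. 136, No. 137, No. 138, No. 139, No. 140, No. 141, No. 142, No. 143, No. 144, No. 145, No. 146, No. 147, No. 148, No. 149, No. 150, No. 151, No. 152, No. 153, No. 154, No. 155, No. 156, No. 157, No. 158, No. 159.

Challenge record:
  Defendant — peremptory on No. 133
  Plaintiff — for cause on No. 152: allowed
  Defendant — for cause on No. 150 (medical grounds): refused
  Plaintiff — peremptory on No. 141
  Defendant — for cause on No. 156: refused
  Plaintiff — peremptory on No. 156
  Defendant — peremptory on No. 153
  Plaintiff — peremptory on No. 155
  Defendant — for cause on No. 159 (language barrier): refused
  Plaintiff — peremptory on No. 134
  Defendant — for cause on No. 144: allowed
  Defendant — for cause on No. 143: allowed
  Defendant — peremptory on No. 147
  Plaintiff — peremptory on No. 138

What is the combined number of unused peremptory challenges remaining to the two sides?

Plaintiff allotment: 4 base + 1 × 1 alternate + 3 multi-party = 8. Defendant allotment: 4 base + 1 × 1 alternate = 5.
Plaintiff peremptories used: #141, #156, #155, #134, #138 — 5 (the for-cause on #152 doesn't count).
Defendant peremptories used: #133, #153, #147 — 3 (for-cause on #150, #156, #159, #144, #143 don't count).
Remaining: (8 − 5) + (5 − 3) = 5.

5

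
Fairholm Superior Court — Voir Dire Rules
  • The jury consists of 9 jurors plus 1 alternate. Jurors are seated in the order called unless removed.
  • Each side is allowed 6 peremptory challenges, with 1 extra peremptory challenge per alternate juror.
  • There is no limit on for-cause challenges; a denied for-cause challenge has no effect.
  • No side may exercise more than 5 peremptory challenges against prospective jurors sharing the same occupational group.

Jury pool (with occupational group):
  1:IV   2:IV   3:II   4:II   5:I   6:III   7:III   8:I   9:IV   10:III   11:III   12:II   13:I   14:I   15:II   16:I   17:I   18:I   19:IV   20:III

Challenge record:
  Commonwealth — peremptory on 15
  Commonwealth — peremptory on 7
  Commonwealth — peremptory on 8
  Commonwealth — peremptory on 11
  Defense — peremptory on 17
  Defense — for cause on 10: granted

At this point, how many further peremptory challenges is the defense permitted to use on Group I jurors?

4

Defense peremptories so far: #17 — 1 of 7 used, 6 left overall.
Against Group I: #17 — 1 used; per-group cap 5 leaves 4.
Binding limit: min(6, 4) = 4.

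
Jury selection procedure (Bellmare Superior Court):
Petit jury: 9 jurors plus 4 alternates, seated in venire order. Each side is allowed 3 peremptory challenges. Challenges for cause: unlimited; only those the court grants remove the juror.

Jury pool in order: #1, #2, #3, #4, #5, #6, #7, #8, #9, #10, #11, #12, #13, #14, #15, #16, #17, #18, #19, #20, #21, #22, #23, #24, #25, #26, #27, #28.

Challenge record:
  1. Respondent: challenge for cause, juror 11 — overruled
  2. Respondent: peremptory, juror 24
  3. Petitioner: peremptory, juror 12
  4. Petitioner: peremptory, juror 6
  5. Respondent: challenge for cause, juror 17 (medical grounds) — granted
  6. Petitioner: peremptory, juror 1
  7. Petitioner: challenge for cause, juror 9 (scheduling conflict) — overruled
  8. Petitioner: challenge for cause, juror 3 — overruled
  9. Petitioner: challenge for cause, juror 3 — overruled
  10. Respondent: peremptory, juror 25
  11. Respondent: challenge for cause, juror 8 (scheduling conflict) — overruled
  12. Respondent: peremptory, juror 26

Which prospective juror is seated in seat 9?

11

Removed: #1, #6, #12, #17, #24, #25, #26. (#3, #8, #9, #11 stay — for-cause denied.)
Seating in order: seats 1–9 → #2, #3, #4, #5, #7, #8, #9, #10, #11; alternates → #13, #14, #15, #16.
So seat 9 is #11.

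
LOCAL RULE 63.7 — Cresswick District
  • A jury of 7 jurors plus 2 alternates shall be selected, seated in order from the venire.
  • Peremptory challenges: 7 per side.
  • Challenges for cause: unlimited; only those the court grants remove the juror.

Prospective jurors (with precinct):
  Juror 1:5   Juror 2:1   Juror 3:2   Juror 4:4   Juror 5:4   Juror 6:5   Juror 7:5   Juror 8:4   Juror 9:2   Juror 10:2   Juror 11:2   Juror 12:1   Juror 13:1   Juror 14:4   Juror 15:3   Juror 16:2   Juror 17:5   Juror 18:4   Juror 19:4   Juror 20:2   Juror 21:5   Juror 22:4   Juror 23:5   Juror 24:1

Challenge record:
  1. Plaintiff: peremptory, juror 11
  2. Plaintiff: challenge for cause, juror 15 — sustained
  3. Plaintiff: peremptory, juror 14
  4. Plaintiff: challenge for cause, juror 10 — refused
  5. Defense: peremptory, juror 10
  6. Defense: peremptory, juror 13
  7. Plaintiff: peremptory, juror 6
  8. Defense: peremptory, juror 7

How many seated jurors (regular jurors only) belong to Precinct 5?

Removed: #6, #7, #10, #11, #13, #14, #15.
Seated jurors 1–7: #1, #2, #3, #4, #5, #8, #9 (alternates #12, #16 not counted).
Of those, in Precinct 5: #1 → 1.

1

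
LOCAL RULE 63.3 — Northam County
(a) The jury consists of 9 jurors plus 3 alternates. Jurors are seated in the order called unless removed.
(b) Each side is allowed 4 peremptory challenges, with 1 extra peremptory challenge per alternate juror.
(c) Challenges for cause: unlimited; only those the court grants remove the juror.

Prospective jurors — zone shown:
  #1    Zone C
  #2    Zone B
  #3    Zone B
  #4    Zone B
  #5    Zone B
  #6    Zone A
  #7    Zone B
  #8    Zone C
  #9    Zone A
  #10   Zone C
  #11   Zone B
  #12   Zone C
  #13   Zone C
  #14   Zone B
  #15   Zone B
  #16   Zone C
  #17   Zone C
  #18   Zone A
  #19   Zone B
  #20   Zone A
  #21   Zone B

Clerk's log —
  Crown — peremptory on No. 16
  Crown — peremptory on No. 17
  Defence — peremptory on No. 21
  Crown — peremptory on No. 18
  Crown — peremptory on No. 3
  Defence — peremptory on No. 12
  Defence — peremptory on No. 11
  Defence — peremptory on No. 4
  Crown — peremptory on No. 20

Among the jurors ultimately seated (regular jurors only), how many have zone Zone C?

4

Removed: #3, #4, #11, #12, #16, #17, #18, #20, #21.
Seated jurors 1–9: #1, #2, #5, #6, #7, #8, #9, #10, #13 (alternates #14, #15, #19 not counted).
Of those, in Zone C: #1, #8, #10, #13 → 4.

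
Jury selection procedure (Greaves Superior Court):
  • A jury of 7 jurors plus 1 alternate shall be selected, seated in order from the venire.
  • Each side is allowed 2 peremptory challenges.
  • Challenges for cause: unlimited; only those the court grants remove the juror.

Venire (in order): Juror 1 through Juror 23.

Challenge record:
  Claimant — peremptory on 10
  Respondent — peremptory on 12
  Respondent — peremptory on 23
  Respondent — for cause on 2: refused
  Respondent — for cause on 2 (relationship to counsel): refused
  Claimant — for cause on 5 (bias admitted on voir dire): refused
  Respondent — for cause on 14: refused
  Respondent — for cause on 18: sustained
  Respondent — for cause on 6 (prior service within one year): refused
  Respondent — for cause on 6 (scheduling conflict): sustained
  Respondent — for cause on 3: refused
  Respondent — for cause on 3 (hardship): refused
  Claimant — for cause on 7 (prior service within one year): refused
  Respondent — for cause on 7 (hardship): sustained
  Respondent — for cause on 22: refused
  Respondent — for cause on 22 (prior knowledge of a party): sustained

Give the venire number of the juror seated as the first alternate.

11

Removed: #6, #7, #10, #12, #18, #22, #23. (#2, #3, #5, #14 stay — for-cause denied.)
Filling seats in venire order through position 8: #1, #2, #3, #4, #5, #8, #9, #11.
So alternate 1 is #11.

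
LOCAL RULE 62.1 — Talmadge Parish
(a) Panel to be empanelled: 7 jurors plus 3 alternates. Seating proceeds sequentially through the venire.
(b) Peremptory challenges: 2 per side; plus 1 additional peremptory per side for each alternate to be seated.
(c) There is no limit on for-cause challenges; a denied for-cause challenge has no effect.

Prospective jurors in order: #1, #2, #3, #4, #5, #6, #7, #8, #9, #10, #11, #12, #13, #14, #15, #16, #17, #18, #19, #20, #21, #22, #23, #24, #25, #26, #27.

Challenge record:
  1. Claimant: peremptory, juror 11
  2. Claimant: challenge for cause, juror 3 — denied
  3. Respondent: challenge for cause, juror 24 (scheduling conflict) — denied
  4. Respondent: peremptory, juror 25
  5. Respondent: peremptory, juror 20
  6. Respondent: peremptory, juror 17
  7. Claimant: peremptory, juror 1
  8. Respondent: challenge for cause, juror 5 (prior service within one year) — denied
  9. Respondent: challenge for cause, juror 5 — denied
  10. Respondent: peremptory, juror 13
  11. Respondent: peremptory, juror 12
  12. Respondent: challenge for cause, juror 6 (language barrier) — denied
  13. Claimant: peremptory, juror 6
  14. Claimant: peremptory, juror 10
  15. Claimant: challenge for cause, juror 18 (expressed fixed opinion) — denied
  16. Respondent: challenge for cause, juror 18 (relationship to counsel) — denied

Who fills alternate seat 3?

16

Removed: #1, #6, #10, #11, #12, #13, #17, #20, #25. (#3, #5, #18, #24 stay — for-cause denied.)
Seating in order: seats 1–7 → #2, #3, #4, #5, #7, #8, #9; alternates → #14, #15, #16.
So alternate 3 is #16.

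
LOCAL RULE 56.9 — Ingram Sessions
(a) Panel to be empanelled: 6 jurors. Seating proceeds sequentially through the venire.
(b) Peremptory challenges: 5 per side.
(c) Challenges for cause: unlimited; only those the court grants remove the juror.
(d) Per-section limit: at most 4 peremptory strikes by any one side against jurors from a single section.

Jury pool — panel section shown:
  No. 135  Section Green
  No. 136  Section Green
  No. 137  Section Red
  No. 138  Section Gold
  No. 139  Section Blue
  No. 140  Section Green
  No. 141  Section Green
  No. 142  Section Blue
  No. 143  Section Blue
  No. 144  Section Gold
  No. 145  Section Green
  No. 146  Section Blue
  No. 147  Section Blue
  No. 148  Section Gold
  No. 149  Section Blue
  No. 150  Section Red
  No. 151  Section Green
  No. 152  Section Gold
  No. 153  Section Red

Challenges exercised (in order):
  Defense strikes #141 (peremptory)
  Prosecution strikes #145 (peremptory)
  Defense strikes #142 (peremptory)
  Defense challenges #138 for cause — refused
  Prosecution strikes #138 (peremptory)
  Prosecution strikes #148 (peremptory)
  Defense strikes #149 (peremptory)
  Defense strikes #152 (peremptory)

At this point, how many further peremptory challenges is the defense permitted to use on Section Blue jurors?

1

Defense peremptories so far: #141, #142, #149, #152 — 4 of 5 used, 1 left overall.
Against Section Blue: #142, #149 — 2 used; per-section cap 4 leaves 2.
Binding limit: min(1, 2) = 1.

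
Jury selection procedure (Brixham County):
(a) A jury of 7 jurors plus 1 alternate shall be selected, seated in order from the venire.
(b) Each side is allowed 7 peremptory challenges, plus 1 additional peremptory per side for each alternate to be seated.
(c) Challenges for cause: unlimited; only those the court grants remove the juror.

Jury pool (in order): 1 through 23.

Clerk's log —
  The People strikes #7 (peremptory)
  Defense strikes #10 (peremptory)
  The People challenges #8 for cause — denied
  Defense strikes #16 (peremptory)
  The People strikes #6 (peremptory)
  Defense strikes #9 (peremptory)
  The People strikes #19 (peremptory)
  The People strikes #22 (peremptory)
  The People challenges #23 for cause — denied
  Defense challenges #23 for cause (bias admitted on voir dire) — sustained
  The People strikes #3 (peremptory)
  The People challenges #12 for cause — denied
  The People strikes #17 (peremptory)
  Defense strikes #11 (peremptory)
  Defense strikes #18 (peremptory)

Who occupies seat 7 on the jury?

Removed: #3, #6, #7, #9, #10, #11, #16, #17, #18, #19, #22, #23. (#8, #12 stay — for-cause denied.)
Seating in order: seats 1–7 → #1, #2, #4, #5, #8, #12, #13; alternates → #14.
So seat 7 is #13.

13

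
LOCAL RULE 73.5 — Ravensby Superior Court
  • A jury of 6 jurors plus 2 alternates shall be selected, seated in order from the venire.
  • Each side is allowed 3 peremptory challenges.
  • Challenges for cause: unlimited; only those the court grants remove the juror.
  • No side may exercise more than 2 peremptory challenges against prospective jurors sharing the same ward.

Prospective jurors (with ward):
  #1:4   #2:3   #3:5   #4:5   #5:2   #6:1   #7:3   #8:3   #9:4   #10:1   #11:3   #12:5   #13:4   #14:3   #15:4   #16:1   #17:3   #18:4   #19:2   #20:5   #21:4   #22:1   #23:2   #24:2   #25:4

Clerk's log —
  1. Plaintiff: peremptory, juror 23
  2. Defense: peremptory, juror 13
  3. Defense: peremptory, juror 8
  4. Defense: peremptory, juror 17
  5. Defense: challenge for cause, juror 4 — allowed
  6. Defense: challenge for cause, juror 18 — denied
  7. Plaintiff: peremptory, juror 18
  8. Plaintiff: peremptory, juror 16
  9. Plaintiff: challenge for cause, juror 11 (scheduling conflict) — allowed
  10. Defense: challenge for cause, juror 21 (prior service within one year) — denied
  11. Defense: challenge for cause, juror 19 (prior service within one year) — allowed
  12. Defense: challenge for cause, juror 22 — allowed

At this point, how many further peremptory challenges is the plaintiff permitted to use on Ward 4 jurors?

Plaintiff peremptories so far: #23, #18, #16 — 3 of 3 used, 0 left overall.
Against Ward 4: #18 — 1 used; per-ward cap 2 leaves 1.
Binding limit: min(0, 1) = 0.

0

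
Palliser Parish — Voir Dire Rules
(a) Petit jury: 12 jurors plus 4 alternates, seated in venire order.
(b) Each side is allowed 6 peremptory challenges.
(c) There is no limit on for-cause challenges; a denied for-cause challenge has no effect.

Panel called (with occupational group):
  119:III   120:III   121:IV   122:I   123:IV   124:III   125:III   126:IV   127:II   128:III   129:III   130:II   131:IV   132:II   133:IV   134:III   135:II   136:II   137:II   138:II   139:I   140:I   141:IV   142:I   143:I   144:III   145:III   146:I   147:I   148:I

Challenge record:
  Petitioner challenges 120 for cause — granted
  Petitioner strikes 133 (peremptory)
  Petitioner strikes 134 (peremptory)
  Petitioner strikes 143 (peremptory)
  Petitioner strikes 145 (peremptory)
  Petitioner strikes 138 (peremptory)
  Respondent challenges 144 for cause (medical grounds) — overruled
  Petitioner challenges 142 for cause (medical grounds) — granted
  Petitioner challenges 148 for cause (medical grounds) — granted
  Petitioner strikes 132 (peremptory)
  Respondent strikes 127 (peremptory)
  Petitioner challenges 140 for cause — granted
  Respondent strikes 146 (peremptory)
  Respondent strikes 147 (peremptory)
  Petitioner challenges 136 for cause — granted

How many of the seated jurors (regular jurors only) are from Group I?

1

Removed: #120, #127, #132, #133, #134, #136, #138, #140, #142, #143, #145, #146, #147, #148.
Seated jurors 1–12: #119, #121, #122, #123, #124, #125, #126, #128, #129, #130, #131, #135 (alternates #137, #139, #141, #144 not counted).
Of those, in Group I: #122 → 1.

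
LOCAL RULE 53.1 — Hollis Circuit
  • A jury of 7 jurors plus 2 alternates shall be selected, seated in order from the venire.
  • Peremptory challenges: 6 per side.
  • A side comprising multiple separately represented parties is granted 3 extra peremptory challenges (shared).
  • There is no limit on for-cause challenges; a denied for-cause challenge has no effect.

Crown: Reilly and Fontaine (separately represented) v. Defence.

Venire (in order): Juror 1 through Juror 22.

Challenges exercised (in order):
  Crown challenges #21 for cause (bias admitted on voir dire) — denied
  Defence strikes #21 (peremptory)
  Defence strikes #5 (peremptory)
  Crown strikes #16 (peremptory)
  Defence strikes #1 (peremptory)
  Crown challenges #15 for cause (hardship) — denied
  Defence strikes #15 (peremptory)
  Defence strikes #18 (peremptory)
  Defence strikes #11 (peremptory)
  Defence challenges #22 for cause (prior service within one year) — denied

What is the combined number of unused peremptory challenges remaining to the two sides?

8

Crown allotment: 6 base + 3 multi-party = 9. Defence allotment: 6.
Crown peremptories used: #16 — 1 (for-cause on #21, #15 don't count).
Defence peremptories used: #21, #5, #1, #15, #18, #11 — 6 (the for-cause on #22 doesn't count).
Remaining: (9 − 1) + (6 − 6) = 8.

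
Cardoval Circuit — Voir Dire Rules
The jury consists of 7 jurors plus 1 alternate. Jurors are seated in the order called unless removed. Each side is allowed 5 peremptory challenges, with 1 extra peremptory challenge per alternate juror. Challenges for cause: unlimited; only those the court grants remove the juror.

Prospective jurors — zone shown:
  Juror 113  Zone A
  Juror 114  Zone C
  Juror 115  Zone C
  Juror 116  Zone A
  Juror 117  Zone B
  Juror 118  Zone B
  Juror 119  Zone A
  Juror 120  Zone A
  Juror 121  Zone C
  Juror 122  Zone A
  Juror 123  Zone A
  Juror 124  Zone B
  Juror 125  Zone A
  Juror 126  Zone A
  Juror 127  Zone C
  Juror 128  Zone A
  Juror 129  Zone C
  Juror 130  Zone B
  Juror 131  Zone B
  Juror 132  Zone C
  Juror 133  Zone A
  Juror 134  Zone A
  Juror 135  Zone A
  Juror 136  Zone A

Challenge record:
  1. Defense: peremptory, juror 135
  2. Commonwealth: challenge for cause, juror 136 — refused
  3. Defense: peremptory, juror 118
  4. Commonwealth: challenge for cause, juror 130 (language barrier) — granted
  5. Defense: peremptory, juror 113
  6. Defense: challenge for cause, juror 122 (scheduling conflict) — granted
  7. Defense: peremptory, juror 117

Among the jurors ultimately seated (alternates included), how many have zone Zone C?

Removed: #113, #117, #118, #122, #130, #135.
Seated (8 incl. alternates): #114, #115, #116, #119, #120, #121, #123, #124.
Of those, in Zone C: #114, #115, #121 → 3.

3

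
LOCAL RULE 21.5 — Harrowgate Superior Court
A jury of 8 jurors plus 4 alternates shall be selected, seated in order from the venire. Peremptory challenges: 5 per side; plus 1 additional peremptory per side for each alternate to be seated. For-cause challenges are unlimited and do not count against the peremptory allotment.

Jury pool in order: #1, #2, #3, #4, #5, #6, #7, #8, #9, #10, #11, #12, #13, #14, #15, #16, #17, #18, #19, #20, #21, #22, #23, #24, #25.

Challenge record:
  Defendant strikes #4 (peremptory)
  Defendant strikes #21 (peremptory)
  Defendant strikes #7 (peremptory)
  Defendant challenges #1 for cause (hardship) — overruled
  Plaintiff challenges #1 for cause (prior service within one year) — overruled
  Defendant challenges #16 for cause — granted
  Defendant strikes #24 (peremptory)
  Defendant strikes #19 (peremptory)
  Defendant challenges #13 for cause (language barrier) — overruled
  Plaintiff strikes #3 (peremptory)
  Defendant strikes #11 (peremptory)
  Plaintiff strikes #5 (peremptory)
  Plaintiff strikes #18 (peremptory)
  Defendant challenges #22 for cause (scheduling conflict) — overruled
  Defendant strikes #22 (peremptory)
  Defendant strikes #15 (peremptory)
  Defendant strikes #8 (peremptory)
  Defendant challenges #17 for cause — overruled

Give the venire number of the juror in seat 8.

Removed: #3, #4, #5, #7, #8, #11, #15, #16, #18, #19, #21, #22, #24. (#1, #13, #17 stay — for-cause denied.)
Seating in order: seats 1–8 → #1, #2, #6, #9, #10, #12, #13, #14; alternates → #17, #20, #23, #25.
So seat 8 is #14.

14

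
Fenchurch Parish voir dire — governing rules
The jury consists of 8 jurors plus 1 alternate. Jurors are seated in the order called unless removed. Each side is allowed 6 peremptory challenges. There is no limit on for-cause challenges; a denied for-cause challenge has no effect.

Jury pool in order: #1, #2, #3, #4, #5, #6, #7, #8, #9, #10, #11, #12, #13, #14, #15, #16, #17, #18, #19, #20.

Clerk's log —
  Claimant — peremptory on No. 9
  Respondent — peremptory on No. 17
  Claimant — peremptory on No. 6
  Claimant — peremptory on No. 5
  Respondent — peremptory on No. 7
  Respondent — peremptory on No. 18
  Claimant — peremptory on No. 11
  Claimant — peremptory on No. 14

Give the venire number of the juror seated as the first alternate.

Removed: #5, #6, #7, #9, #11, #14, #17, #18.
Seating in order: seats 1–8 → #1, #2, #3, #4, #8, #10, #12, #13; alternates → #15.
So alternate 1 is #15.

15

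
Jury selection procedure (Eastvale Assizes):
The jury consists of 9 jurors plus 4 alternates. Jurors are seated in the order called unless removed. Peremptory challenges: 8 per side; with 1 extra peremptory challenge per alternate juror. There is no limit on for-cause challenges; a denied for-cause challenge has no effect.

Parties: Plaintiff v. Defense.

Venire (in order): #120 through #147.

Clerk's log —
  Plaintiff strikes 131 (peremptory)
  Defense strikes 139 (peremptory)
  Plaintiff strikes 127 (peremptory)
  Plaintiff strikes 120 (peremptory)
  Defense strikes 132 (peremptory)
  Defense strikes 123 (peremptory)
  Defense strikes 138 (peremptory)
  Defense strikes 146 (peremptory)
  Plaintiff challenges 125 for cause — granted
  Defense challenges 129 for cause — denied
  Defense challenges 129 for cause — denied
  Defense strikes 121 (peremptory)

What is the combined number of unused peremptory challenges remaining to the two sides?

Plaintiff allotment: 8 base + 1 × 4 alternates = 12. Defense allotment: 8 base + 1 × 4 alternates = 12.
Plaintiff peremptories used: #131, #127, #120 — 3 (the for-cause on #125 doesn't count).
Defense peremptories used: #139, #132, #123, #138, #146, #121 — 6 (for-cause on #129, #129 don't count).
Remaining: (12 − 3) + (12 − 6) = 15.

15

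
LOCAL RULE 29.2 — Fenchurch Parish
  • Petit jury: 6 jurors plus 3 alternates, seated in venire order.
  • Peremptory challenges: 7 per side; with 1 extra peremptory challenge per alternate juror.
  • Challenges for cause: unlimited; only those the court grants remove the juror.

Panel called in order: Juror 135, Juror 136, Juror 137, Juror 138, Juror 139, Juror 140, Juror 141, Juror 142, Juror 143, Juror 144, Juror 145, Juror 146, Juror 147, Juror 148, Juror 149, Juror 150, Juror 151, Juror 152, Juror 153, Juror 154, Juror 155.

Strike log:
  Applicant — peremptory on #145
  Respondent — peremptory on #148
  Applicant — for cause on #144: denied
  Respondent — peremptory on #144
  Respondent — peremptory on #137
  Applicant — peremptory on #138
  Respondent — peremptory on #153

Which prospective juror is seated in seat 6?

Removed: #137, #138, #144, #145, #148, #153.
Filling seats in venire order through position 6: #135, #136, #139, #140, #141, #142.
So seat 6 is #142.

142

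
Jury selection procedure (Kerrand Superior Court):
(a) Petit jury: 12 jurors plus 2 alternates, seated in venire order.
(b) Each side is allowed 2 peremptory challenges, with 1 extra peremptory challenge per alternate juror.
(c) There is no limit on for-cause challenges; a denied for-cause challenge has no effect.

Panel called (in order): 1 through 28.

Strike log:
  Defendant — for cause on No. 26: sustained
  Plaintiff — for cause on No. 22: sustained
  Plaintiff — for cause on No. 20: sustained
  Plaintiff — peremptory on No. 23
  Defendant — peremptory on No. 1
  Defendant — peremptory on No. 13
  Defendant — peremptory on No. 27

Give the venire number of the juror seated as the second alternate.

16

Removed: #1, #13, #20, #22, #23, #26, #27.
Filling seats in venire order through position 14: #2, #3, #4, #5, #6, #7, #8, #9, #10, #11, #12, #14, #15, #16.
So alternate 2 is #16.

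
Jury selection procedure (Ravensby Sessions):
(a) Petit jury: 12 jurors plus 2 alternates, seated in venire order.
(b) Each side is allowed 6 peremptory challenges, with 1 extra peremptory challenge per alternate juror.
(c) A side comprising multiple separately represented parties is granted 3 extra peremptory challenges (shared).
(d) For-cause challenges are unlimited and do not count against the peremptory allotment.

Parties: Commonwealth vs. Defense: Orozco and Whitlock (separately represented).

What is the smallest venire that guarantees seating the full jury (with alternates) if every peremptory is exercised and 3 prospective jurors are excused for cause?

36

Seats to fill: 12 + 2 alternates = 14.
Peremptories — Commonwealth: 6 + 1×2 = 8; Defense: 6 + 1×2 + 3 = 11; total 19.
For-cause removals: 3.
Minimum venire: 14 + 19 + 3 = 36.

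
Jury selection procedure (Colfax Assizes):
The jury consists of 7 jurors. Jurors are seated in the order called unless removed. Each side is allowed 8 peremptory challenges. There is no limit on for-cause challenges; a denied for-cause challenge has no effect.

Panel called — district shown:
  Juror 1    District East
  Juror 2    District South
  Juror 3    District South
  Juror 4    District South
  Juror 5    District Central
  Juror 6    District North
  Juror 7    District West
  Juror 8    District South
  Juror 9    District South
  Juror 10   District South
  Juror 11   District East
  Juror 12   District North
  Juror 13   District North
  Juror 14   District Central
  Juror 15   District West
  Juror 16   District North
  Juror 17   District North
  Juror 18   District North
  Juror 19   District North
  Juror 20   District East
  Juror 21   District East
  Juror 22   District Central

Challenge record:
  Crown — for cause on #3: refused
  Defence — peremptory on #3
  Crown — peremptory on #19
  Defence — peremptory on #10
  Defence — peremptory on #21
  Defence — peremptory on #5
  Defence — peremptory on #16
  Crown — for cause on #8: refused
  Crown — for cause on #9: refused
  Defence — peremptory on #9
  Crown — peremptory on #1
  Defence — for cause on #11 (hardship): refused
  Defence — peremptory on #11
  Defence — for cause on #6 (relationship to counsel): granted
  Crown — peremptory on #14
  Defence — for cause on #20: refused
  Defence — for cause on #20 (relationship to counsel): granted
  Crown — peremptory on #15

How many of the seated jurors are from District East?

Removed: #1, #3, #5, #6, #9, #10, #11, #14, #15, #16, #19, #20, #21.
Seated jurors 1–7: #2, #4, #7, #8, #12, #13, #17.
None of those are in District East → 0.

0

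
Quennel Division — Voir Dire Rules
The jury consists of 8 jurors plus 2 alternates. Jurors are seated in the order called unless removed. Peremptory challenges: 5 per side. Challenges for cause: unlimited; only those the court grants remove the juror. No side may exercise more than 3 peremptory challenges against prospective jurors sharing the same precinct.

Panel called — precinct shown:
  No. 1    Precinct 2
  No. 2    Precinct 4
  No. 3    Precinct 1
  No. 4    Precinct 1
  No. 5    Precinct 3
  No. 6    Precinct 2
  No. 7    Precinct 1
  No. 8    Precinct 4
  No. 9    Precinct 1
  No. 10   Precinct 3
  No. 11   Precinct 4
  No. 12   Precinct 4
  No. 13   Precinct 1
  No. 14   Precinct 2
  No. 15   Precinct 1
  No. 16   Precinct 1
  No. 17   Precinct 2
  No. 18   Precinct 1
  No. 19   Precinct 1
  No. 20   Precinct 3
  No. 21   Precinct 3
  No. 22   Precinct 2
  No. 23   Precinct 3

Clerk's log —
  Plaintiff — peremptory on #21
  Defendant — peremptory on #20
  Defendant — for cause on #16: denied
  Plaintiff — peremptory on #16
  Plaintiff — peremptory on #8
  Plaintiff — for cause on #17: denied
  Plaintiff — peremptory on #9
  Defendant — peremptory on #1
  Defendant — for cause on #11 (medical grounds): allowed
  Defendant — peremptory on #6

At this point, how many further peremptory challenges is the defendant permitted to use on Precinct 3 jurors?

2

Defendant peremptories so far: #20, #1, #6 — 3 of 5 used, 2 left overall.
Against Precinct 3: #20 — 1 used; per-precinct cap 3 leaves 2.
Binding limit: min(2, 2) = 2.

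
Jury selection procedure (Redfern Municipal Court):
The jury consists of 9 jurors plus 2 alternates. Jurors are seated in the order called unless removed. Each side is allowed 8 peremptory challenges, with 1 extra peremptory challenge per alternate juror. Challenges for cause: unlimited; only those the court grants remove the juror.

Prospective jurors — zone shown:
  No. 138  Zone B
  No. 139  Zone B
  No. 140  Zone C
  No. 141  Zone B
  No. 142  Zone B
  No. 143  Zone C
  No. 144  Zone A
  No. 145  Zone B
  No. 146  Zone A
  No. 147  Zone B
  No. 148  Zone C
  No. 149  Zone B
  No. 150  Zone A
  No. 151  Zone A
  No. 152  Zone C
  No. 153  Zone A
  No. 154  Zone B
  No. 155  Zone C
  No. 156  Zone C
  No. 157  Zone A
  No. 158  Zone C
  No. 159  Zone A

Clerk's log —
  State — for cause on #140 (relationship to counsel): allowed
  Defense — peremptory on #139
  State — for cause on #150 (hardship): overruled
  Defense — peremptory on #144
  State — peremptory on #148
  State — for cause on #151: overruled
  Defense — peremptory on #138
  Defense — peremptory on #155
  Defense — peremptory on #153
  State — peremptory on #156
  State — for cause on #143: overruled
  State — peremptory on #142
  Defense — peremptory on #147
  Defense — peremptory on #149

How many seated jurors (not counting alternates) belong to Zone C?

Removed: #138, #139, #140, #142, #144, #147, #148, #149, #153, #155, #156.
Seated jurors 1–9: #141, #143, #145, #146, #150, #151, #152, #154, #157 (alternates #158, #159 not counted).
Of those, in Zone C: #143, #152 → 2.

2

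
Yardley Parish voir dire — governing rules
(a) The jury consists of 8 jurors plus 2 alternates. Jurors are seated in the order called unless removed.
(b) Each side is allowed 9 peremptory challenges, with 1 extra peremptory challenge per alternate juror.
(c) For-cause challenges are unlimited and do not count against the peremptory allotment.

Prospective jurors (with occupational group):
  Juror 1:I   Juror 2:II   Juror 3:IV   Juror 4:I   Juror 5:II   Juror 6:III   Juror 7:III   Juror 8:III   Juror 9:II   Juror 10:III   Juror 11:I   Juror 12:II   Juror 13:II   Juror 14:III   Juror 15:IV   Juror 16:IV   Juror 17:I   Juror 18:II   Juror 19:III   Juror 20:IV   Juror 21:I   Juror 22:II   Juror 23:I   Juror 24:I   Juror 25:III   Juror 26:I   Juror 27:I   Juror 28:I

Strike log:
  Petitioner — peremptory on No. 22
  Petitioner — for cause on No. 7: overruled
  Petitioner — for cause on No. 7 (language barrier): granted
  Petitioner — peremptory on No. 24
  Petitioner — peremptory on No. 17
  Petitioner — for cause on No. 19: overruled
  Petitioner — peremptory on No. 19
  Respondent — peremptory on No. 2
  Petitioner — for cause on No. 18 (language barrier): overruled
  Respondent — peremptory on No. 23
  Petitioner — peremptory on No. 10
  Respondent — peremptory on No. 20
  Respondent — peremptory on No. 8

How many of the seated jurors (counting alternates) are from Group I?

Removed: #2, #7, #8, #10, #17, #19, #20, #22, #23, #24.
Seated (10 incl. alternates): #1, #3, #4, #5, #6, #9, #11, #12, #13, #14.
Of those, in Group I: #1, #4, #11 → 3.

3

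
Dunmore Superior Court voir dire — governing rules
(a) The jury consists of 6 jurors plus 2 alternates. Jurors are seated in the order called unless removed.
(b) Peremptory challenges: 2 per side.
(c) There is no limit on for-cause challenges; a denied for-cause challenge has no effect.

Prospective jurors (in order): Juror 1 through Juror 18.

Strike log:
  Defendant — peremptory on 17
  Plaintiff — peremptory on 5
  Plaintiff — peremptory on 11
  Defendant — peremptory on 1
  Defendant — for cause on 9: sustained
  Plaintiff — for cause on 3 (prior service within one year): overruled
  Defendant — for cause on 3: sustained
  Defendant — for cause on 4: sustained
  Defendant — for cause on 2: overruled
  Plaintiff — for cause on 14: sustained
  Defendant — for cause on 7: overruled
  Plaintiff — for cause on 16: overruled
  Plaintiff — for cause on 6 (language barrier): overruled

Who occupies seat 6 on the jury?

12

Removed: #1, #3, #4, #5, #9, #11, #14, #17. (#2, #6, #7, #16 stay — for-cause denied.)
Seating in order: seats 1–6 → #2, #6, #7, #8, #10, #12; alternates → #13, #15.
So seat 6 is #12.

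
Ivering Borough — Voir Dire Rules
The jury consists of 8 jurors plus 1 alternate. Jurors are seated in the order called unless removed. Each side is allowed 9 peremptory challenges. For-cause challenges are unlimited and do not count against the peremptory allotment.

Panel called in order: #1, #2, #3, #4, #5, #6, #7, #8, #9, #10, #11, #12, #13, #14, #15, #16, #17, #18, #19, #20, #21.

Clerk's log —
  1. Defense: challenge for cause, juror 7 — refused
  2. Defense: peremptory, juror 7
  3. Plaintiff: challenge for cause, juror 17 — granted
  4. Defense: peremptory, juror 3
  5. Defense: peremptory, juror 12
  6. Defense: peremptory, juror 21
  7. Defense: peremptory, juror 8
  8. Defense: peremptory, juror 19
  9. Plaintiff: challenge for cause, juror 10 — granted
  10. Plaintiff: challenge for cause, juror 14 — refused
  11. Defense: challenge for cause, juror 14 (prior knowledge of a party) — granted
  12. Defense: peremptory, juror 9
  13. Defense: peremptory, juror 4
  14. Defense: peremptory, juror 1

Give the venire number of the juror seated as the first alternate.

Removed: #1, #3, #4, #7, #8, #9, #10, #12, #14, #17, #19, #21.
Seating in order: seats 1–8 → #2, #5, #6, #11, #13, #15, #16, #18; alternates → #20.
So alternate 1 is #20.

20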